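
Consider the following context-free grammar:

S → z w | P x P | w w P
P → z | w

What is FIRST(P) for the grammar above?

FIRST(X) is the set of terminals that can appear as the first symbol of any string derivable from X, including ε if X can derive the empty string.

We compute FIRST(P) using the standard algorithm.
FIRST(P) = {w, z}
FIRST(S) = {w, z}
Therefore, FIRST(P) = {w, z}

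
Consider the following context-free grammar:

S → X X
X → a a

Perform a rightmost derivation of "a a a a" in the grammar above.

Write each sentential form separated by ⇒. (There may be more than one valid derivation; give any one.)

S ⇒ X X ⇒ X a a ⇒ a a a a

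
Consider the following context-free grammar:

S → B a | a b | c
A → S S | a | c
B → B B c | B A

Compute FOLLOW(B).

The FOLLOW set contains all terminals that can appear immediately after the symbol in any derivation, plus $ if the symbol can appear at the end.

We compute FOLLOW(B) using the standard algorithm.
FOLLOW(S) starts with {$}.
FIRST(A) = {a, c}
FIRST(B) = {}
FIRST(S) = {a, c}
FOLLOW(A) = {a, c}
FOLLOW(B) = {a, c}
FOLLOW(S) = {$, a, c}
Therefore, FOLLOW(B) = {a, c}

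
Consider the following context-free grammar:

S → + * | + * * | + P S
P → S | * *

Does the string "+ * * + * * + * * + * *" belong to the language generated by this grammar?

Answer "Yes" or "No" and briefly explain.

Yes - a valid derivation exists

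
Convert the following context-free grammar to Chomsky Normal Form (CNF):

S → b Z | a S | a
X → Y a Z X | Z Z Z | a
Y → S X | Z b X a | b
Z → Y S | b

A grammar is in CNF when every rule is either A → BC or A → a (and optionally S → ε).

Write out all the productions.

TB → b; TA → a; S → a; X → a; Y → b; Z → b; S → TB Z; S → TA S; X → Y X0; X0 → TA X1; X1 → Z X; X → Z X2; X2 → Z Z; Y → S X; Y → Z X3; X3 → TB X4; X4 → X TA; Z → Y S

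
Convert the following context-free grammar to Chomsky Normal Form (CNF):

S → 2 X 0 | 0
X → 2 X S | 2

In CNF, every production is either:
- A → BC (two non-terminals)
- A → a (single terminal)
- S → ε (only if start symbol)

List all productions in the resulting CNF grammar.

T2 → 2; T0 → 0; S → 0; X → 2; S → T2 X0; X0 → X T0; X → T2 X1; X1 → X S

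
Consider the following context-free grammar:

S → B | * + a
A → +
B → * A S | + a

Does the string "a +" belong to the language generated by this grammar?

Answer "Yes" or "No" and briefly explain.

No - no valid derivation exists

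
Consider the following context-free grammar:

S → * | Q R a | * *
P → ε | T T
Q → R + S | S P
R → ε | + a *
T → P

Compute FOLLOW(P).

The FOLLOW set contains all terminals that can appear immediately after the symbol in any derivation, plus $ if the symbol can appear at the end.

We compute FOLLOW(P) using the standard algorithm.
FOLLOW(S) starts with {$}.
FIRST(P) = {ε}
FIRST(Q) = {*, +}
FIRST(R) = {+, ε}
FIRST(S) = {*, +}
FIRST(T) = {ε}
FOLLOW(P) = {+, a}
FOLLOW(Q) = {+, a}
FOLLOW(R) = {+, a}
FOLLOW(S) = {$, +, a}
FOLLOW(T) = {+, a}
Therefore, FOLLOW(P) = {+, a}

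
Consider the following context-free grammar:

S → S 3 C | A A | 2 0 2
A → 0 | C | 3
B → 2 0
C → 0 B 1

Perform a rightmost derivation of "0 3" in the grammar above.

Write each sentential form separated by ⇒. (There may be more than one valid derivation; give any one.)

S ⇒ A A ⇒ A 3 ⇒ 0 3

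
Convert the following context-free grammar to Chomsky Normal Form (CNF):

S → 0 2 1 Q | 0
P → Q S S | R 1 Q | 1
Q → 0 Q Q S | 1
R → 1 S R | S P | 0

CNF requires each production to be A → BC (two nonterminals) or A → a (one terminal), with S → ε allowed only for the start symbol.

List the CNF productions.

T0 → 0; T2 → 2; T1 → 1; S → 0; P → 1; Q → 1; R → 0; S → T0 X0; X0 → T2 X1; X1 → T1 Q; P → Q X2; X2 → S S; P → R X3; X3 → T1 Q; Q → T0 X4; X4 → Q X5; X5 → Q S; R → T1 X6; X6 → S R; R → S P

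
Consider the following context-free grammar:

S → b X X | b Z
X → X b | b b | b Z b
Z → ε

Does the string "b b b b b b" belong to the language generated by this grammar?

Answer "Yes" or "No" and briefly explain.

Yes - a valid derivation exists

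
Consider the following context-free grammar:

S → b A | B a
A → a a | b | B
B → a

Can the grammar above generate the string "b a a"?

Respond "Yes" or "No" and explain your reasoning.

Yes - a valid derivation exists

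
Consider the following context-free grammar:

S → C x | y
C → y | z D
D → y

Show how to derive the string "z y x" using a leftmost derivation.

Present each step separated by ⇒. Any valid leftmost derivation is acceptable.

S ⇒ C x ⇒ z D x ⇒ z y x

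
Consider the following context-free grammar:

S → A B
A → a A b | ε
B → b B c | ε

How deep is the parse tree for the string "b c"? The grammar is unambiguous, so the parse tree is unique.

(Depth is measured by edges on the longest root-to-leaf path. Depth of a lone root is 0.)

3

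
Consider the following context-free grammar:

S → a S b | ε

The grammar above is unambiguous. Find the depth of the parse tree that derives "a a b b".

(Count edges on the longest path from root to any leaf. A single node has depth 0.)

3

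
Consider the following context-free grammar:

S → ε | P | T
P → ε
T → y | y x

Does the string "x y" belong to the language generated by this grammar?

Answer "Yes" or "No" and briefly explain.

No - no valid derivation exists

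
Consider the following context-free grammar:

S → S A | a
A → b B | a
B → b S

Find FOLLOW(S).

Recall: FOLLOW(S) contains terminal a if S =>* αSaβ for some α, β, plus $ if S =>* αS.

We compute FOLLOW(S) using the standard algorithm.
FOLLOW(S) starts with {$}.
FIRST(A) = {a, b}
FIRST(B) = {b}
FIRST(S) = {a}
FOLLOW(A) = {$, a, b}
FOLLOW(B) = {$, a, b}
FOLLOW(S) = {$, a, b}
Therefore, FOLLOW(S) = {$, a, b}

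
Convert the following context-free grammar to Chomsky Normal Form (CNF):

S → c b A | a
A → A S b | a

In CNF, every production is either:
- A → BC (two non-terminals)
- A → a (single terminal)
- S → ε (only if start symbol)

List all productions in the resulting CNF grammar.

TC → c; TB → b; S → a; A → a; S → TC X0; X0 → TB A; A → A X1; X1 → S TB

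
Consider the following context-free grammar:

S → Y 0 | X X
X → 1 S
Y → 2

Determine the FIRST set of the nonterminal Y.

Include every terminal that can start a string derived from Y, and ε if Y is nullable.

We compute FIRST(Y) using the standard algorithm.
FIRST(S) = {1, 2}
FIRST(X) = {1}
FIRST(Y) = {2}
Therefore, FIRST(Y) = {2}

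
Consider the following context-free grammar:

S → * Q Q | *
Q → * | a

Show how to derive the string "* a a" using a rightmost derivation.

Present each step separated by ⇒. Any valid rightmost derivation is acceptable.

S ⇒ * Q Q ⇒ * Q a ⇒ * a a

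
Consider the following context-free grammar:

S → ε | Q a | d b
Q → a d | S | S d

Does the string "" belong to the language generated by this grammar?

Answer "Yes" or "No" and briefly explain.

Yes - a valid derivation exists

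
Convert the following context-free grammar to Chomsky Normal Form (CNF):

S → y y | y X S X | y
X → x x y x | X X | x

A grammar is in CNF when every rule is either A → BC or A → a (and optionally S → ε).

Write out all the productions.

TY → y; S → y; TX → x; X → x; S → TY TY; S → TY X0; X0 → X X1; X1 → S X; X → TX X2; X2 → TX X3; X3 → TY TX; X → X X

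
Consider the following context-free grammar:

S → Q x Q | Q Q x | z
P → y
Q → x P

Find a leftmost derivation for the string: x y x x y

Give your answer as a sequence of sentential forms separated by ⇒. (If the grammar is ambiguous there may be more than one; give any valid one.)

S ⇒ Q x Q ⇒ x P x Q ⇒ x y x Q ⇒ x y x x P ⇒ x y x x y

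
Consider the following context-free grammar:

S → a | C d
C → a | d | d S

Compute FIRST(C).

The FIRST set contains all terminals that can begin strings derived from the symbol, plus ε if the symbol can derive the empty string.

We compute FIRST(C) using the standard algorithm.
FIRST(C) = {a, d}
FIRST(S) = {a, d}
Therefore, FIRST(C) = {a, d}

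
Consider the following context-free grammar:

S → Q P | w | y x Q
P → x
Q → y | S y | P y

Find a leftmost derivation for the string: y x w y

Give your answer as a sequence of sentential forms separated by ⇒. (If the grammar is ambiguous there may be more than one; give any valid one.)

S ⇒ y x Q ⇒ y x S y ⇒ y x w y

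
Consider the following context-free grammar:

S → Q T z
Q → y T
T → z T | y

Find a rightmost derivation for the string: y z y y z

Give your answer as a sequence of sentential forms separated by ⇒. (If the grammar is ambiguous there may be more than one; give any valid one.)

S ⇒ Q T z ⇒ Q y z ⇒ y T y z ⇒ y z T y z ⇒ y z y y z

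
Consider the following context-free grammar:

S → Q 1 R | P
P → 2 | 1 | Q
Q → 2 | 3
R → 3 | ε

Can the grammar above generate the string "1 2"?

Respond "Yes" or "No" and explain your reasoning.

No - no valid derivation exists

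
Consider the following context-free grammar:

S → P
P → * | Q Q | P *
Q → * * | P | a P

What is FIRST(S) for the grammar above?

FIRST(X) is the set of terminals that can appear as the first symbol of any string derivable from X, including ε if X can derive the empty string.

We compute FIRST(S) using the standard algorithm.
FIRST(P) = {*, a}
FIRST(Q) = {*, a}
FIRST(S) = {*, a}
Therefore, FIRST(S) = {*, a}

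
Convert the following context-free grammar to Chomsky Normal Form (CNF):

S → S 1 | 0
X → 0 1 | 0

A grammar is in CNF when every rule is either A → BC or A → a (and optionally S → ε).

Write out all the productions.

T1 → 1; S → 0; T0 → 0; X → 0; S → S T1; X → T0 T1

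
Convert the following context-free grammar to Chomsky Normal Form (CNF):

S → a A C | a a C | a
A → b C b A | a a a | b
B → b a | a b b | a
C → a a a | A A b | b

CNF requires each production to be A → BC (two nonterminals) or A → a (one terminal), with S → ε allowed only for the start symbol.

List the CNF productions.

TA → a; S → a; TB → b; A → b; B → a; C → b; S → TA X0; X0 → A C; S → TA X1; X1 → TA C; A → TB X2; X2 → C X3; X3 → TB A; A → TA X4; X4 → TA TA; B → TB TA; B → TA X5; X5 → TB TB; C → TA X6; X6 → TA TA; C → A X7; X7 → A TB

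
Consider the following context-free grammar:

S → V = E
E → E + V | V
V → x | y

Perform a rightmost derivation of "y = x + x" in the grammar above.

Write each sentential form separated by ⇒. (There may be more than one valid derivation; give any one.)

S ⇒ V = E ⇒ V = E + V ⇒ V = E + x ⇒ V = V + x ⇒ V = x + x ⇒ y = x + x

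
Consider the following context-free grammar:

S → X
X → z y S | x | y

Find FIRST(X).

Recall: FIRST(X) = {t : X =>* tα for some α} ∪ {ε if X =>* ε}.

We compute FIRST(X) using the standard algorithm.
FIRST(S) = {x, y, z}
FIRST(X) = {x, y, z}
Therefore, FIRST(X) = {x, y, z}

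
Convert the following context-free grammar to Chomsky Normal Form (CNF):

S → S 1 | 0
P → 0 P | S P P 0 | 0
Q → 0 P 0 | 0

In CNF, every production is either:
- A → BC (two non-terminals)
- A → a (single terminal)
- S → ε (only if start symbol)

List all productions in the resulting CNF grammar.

T1 → 1; S → 0; T0 → 0; P → 0; Q → 0; S → S T1; P → T0 P; P → S X0; X0 → P X1; X1 → P T0; Q → T0 X2; X2 → P T0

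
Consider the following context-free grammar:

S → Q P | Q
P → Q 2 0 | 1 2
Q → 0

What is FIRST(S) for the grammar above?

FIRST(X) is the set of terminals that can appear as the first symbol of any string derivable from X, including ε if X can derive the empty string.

We compute FIRST(S) using the standard algorithm.
FIRST(P) = {0, 1}
FIRST(Q) = {0}
FIRST(S) = {0}
Therefore, FIRST(S) = {0}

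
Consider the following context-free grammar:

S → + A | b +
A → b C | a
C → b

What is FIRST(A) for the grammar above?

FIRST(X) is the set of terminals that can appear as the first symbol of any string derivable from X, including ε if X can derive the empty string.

We compute FIRST(A) using the standard algorithm.
FIRST(A) = {a, b}
FIRST(C) = {b}
FIRST(S) = {+, b}
Therefore, FIRST(A) = {a, b}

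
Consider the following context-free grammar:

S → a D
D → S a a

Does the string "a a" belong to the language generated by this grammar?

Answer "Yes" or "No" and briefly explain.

No - no valid derivation exists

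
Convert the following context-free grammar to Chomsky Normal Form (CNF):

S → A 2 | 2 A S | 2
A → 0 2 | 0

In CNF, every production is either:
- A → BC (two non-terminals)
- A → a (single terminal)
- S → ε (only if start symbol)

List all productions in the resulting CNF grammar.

T2 → 2; S → 2; T0 → 0; A → 0; S → A T2; S → T2 X0; X0 → A S; A → T0 T2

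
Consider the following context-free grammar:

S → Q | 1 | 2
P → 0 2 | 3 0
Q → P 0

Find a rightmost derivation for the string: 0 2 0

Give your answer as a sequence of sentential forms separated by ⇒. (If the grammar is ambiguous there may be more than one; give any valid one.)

S ⇒ Q ⇒ P 0 ⇒ 0 2 0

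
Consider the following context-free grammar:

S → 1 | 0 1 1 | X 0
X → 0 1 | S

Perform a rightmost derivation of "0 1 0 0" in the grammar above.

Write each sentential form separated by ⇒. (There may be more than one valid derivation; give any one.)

S ⇒ X 0 ⇒ S 0 ⇒ X 0 0 ⇒ 0 1 0 0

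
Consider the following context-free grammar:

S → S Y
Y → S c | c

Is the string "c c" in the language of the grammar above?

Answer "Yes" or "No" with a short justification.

No - no valid derivation exists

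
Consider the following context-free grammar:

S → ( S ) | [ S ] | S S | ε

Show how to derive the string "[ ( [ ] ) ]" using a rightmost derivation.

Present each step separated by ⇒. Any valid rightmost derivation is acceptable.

S ⇒ [ S ] ⇒ [ ( S ) ] ⇒ [ ( [ S ] ) ] ⇒ [ ( [ ] ) ]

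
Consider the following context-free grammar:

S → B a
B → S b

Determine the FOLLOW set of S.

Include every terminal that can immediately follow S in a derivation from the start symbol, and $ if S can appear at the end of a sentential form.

We compute FOLLOW(S) using the standard algorithm.
FOLLOW(S) starts with {$}.
FIRST(B) = {}
FIRST(S) = {}
FOLLOW(B) = {a}
FOLLOW(S) = {$, b}
Therefore, FOLLOW(S) = {$, b}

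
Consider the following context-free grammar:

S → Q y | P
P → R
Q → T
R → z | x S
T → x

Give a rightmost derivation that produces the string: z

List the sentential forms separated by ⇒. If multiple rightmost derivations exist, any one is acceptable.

S ⇒ P ⇒ R ⇒ z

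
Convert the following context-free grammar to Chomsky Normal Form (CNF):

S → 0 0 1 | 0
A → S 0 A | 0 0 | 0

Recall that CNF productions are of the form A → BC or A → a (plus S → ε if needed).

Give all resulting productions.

T0 → 0; T1 → 1; S → 0; A → 0; S → T0 X0; X0 → T0 T1; A → S X1; X1 → T0 A; A → T0 T0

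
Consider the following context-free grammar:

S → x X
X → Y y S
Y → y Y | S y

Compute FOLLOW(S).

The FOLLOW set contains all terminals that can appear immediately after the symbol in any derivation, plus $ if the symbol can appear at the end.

We compute FOLLOW(S) using the standard algorithm.
FOLLOW(S) starts with {$}.
FIRST(S) = {x}
FIRST(X) = {x, y}
FIRST(Y) = {x, y}
FOLLOW(S) = {$, y}
FOLLOW(X) = {$, y}
FOLLOW(Y) = {y}
Therefore, FOLLOW(S) = {$, y}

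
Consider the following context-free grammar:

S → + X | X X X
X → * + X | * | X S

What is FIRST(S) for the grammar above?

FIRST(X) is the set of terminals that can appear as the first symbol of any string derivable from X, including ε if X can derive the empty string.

We compute FIRST(S) using the standard algorithm.
FIRST(S) = {*, +}
FIRST(X) = {*}
Therefore, FIRST(S) = {*, +}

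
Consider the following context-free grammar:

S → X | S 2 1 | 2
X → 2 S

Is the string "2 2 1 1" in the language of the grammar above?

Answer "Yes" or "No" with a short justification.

No - no valid derivation exists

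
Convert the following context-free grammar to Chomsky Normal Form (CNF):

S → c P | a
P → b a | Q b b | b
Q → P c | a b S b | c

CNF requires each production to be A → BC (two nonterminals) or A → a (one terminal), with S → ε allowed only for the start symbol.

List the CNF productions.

TC → c; S → a; TB → b; TA → a; P → b; Q → c; S → TC P; P → TB TA; P → Q X0; X0 → TB TB; Q → P TC; Q → TA X1; X1 → TB X2; X2 → S TB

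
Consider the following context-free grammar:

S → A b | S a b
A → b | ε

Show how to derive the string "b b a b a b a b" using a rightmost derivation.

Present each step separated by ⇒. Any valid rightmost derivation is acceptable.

S ⇒ S a b ⇒ S a b a b ⇒ S a b a b a b ⇒ A b a b a b a b ⇒ b b a b a b a b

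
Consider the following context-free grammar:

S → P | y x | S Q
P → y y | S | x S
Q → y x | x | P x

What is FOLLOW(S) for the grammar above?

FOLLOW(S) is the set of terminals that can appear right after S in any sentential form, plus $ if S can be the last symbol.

We compute FOLLOW(S) using the standard algorithm.
FOLLOW(S) starts with {$}.
FIRST(P) = {x, y}
FIRST(Q) = {x, y}
FIRST(S) = {x, y}
FOLLOW(P) = {$, x, y}
FOLLOW(Q) = {$, x, y}
FOLLOW(S) = {$, x, y}
Therefore, FOLLOW(S) = {$, x, y}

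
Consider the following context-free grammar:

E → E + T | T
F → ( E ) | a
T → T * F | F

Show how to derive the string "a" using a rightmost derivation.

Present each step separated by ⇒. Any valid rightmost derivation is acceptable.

E ⇒ T ⇒ F ⇒ a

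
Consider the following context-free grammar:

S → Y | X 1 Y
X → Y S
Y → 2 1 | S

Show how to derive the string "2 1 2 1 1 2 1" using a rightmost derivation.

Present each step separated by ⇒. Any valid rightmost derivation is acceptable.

S ⇒ X 1 Y ⇒ X 1 2 1 ⇒ Y S 1 2 1 ⇒ Y Y 1 2 1 ⇒ Y 2 1 1 2 1 ⇒ 2 1 2 1 1 2 1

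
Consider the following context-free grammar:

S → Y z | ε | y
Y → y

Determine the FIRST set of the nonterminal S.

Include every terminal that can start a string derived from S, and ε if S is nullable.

We compute FIRST(S) using the standard algorithm.
FIRST(S) = {y, ε}
FIRST(Y) = {y}
Therefore, FIRST(S) = {y, ε}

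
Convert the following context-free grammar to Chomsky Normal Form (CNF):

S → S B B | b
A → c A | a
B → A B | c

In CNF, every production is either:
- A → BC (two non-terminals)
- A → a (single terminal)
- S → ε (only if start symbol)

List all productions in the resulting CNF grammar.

S → b; TC → c; A → a; B → c; S → S X0; X0 → B B; A → TC A; B → A B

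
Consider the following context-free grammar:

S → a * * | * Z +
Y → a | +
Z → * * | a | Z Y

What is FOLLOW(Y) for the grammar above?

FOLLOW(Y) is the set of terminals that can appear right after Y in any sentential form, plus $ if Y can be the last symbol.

We compute FOLLOW(Y) using the standard algorithm.
FOLLOW(S) starts with {$}.
FIRST(S) = {*, a}
FIRST(Y) = {+, a}
FIRST(Z) = {*, a}
FOLLOW(S) = {$}
FOLLOW(Y) = {+, a}
FOLLOW(Z) = {+, a}
Therefore, FOLLOW(Y) = {+, a}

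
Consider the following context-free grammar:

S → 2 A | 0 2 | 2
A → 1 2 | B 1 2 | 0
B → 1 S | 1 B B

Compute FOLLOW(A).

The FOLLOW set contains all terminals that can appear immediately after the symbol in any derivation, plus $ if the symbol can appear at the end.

We compute FOLLOW(A) using the standard algorithm.
FOLLOW(S) starts with {$}.
FIRST(A) = {0, 1}
FIRST(B) = {1}
FIRST(S) = {0, 2}
FOLLOW(A) = {$, 1}
FOLLOW(B) = {1}
FOLLOW(S) = {$, 1}
Therefore, FOLLOW(A) = {$, 1}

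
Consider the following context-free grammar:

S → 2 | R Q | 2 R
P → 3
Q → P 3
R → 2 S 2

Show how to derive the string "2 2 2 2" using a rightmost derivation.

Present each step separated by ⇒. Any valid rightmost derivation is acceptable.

S ⇒ 2 R ⇒ 2 2 S 2 ⇒ 2 2 2 2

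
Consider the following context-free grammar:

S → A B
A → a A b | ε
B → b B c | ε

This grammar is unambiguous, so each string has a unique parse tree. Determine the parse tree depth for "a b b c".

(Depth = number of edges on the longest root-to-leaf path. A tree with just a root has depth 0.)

3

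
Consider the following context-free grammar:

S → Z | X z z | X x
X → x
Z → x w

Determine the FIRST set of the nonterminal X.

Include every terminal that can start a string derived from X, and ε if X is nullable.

We compute FIRST(X) using the standard algorithm.
FIRST(S) = {x}
FIRST(X) = {x}
FIRST(Z) = {x}
Therefore, FIRST(X) = {x}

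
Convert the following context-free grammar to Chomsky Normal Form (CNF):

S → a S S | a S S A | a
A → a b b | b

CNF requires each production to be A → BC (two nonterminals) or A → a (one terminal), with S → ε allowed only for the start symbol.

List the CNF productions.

TA → a; S → a; TB → b; A → b; S → TA X0; X0 → S S; S → TA X1; X1 → S X2; X2 → S A; A → TA X3; X3 → TB TB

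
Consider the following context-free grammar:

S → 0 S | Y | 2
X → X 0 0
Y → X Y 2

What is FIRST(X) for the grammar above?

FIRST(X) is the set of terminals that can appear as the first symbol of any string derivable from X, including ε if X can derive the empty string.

We compute FIRST(X) using the standard algorithm.
FIRST(S) = {0, 2}
FIRST(X) = {}
FIRST(Y) = {}
Therefore, FIRST(X) = {}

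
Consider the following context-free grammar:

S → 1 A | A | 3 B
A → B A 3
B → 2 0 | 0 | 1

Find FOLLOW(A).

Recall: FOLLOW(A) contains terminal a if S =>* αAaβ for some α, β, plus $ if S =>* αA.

We compute FOLLOW(A) using the standard algorithm.
FOLLOW(S) starts with {$}.
FIRST(A) = {0, 1, 2}
FIRST(B) = {0, 1, 2}
FIRST(S) = {0, 1, 2, 3}
FOLLOW(A) = {$, 3}
FOLLOW(B) = {$, 0, 1, 2}
FOLLOW(S) = {$}
Therefore, FOLLOW(A) = {$, 3}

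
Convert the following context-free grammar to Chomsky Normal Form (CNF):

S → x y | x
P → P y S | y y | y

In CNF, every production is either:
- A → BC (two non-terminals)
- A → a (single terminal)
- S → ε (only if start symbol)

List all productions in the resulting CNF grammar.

TX → x; TY → y; S → x; P → y; S → TX TY; P → P X0; X0 → TY S; P → TY TY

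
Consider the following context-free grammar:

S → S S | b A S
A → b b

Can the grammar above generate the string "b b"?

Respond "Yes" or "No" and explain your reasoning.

No - no valid derivation exists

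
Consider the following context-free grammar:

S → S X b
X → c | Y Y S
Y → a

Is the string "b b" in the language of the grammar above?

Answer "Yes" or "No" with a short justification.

No - no valid derivation exists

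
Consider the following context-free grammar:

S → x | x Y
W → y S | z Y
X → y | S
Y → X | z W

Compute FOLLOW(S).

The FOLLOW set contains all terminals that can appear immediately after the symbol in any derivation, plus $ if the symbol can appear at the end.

We compute FOLLOW(S) using the standard algorithm.
FOLLOW(S) starts with {$}.
FIRST(S) = {x}
FIRST(W) = {y, z}
FIRST(X) = {x, y}
FIRST(Y) = {x, y, z}
FOLLOW(S) = {$}
FOLLOW(W) = {$}
FOLLOW(X) = {$}
FOLLOW(Y) = {$}
Therefore, FOLLOW(S) = {$}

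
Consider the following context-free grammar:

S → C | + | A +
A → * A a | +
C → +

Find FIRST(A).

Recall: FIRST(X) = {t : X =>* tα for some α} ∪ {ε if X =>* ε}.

We compute FIRST(A) using the standard algorithm.
FIRST(A) = {*, +}
FIRST(C) = {+}
FIRST(S) = {*, +}
Therefore, FIRST(A) = {*, +}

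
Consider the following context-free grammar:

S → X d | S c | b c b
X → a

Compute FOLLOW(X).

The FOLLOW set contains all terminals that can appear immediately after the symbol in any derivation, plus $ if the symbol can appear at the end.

We compute FOLLOW(X) using the standard algorithm.
FOLLOW(S) starts with {$}.
FIRST(S) = {a, b}
FIRST(X) = {a}
FOLLOW(S) = {$, c}
FOLLOW(X) = {d}
Therefore, FOLLOW(X) = {d}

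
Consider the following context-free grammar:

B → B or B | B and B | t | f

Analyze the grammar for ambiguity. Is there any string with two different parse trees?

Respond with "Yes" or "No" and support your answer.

Yes - the string 'f and f and f and t and f and t' has two distinct parse trees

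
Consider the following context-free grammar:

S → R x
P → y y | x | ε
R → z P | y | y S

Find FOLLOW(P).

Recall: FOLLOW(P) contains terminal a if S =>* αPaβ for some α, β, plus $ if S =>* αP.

We compute FOLLOW(P) using the standard algorithm.
FOLLOW(S) starts with {$}.
FIRST(P) = {x, y, ε}
FIRST(R) = {y, z}
FIRST(S) = {y, z}
FOLLOW(P) = {x}
FOLLOW(R) = {x}
FOLLOW(S) = {$, x}
Therefore, FOLLOW(P) = {x}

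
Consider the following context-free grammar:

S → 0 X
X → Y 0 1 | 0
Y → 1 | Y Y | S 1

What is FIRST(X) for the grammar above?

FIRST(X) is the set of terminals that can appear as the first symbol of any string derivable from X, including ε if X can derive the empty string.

We compute FIRST(X) using the standard algorithm.
FIRST(S) = {0}
FIRST(X) = {0, 1}
FIRST(Y) = {0, 1}
Therefore, FIRST(X) = {0, 1}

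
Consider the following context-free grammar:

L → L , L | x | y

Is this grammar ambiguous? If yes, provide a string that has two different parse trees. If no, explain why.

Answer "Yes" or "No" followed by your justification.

Yes - the string 'y , x , y , x , y' has two distinct leftmost derivations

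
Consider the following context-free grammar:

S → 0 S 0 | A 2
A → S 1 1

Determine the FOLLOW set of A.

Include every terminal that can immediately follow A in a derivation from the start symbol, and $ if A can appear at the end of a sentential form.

We compute FOLLOW(A) using the standard algorithm.
FOLLOW(S) starts with {$}.
FIRST(A) = {0}
FIRST(S) = {0}
FOLLOW(A) = {2}
FOLLOW(S) = {$, 0, 1}
Therefore, FOLLOW(A) = {2}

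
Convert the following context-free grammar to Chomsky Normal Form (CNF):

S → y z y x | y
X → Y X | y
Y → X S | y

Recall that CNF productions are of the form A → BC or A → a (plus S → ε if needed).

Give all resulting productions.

TY → y; TZ → z; TX → x; S → y; X → y; Y → y; S → TY X0; X0 → TZ X1; X1 → TY TX; X → Y X; Y → X S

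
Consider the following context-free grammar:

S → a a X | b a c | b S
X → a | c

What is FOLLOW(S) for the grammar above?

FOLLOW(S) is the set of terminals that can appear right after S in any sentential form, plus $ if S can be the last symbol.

We compute FOLLOW(S) using the standard algorithm.
FOLLOW(S) starts with {$}.
FIRST(S) = {a, b}
FIRST(X) = {a, c}
FOLLOW(S) = {$}
FOLLOW(X) = {$}
Therefore, FOLLOW(S) = {$}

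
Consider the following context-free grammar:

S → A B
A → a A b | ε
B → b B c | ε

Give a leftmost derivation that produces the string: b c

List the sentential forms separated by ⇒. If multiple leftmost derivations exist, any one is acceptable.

S ⇒ A B ⇒ B ⇒ b B c ⇒ b c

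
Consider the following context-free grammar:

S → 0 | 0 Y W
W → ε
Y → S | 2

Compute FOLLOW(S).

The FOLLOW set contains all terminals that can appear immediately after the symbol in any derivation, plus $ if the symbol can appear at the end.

We compute FOLLOW(S) using the standard algorithm.
FOLLOW(S) starts with {$}.
FIRST(S) = {0}
FIRST(W) = {ε}
FIRST(Y) = {0, 2}
FOLLOW(S) = {$}
FOLLOW(W) = {$}
FOLLOW(Y) = {$}
Therefore, FOLLOW(S) = {$}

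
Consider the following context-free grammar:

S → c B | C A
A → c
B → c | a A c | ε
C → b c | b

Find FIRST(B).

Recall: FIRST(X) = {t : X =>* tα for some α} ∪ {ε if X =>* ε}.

We compute FIRST(B) using the standard algorithm.
FIRST(A) = {c}
FIRST(B) = {a, c, ε}
FIRST(C) = {b}
FIRST(S) = {b, c}
Therefore, FIRST(B) = {a, c, ε}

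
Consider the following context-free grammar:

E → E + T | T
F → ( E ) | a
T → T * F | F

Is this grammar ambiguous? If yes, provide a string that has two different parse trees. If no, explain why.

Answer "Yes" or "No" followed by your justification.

No - the grammar is unambiguous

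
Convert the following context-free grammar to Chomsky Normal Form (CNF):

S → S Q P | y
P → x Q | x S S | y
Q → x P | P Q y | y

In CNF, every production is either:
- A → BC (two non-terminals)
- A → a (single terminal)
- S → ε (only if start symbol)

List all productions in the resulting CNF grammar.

S → y; TX → x; P → y; TY → y; Q → y; S → S X0; X0 → Q P; P → TX Q; P → TX X1; X1 → S S; Q → TX P; Q → P X2; X2 → Q TY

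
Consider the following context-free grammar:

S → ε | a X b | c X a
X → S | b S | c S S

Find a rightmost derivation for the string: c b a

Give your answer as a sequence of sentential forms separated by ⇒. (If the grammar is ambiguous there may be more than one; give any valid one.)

S ⇒ c X a ⇒ c b S a ⇒ c b a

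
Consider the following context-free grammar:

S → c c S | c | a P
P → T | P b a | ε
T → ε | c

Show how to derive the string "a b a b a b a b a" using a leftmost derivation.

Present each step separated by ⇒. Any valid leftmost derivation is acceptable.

S ⇒ a P ⇒ a P b a ⇒ a P b a b a ⇒ a P b a b a b a ⇒ a P b a b a b a b a ⇒ a b a b a b a b a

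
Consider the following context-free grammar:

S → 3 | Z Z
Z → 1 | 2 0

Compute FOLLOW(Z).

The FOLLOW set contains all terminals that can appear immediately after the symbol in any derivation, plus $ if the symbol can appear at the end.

We compute FOLLOW(Z) using the standard algorithm.
FOLLOW(S) starts with {$}.
FIRST(S) = {1, 2, 3}
FIRST(Z) = {1, 2}
FOLLOW(S) = {$}
FOLLOW(Z) = {$, 1, 2}
Therefore, FOLLOW(Z) = {$, 1, 2}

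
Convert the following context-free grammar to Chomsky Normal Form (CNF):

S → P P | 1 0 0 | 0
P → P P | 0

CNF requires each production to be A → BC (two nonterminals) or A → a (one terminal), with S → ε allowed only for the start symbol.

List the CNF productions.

T1 → 1; T0 → 0; S → 0; P → 0; S → P P; S → T1 X0; X0 → T0 T0; P → P P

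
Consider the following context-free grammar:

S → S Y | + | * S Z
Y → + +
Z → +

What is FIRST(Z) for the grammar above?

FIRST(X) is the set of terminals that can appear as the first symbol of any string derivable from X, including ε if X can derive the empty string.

We compute FIRST(Z) using the standard algorithm.
FIRST(S) = {*, +}
FIRST(Y) = {+}
FIRST(Z) = {+}
Therefore, FIRST(Z) = {+}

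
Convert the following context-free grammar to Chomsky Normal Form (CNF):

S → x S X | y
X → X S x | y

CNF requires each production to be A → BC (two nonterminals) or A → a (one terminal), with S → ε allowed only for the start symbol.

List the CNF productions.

TX → x; S → y; X → y; S → TX X0; X0 → S X; X → X X1; X1 → S TX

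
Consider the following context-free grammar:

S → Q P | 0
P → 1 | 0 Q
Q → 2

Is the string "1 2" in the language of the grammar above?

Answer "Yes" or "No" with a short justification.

No - no valid derivation exists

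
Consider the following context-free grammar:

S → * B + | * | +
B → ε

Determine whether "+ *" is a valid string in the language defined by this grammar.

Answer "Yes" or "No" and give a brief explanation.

No - no valid derivation exists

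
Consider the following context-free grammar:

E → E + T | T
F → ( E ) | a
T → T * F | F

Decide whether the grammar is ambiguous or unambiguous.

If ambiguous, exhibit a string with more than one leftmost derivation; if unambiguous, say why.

Unambiguous - every string in the language has a unique leftmost derivation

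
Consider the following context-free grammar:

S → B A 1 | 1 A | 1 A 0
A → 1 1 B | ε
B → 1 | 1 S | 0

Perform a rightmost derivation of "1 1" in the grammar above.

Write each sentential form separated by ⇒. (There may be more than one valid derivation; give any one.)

S ⇒ B A 1 ⇒ B 1 ⇒ 1 1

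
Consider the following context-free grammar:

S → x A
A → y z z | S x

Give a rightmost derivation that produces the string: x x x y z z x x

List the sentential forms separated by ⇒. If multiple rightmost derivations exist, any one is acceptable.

S ⇒ x A ⇒ x S x ⇒ x x A x ⇒ x x S x x ⇒ x x x A x x ⇒ x x x y z z x x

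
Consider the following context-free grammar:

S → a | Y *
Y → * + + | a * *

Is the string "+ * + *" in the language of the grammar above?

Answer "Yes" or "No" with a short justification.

No - no valid derivation exists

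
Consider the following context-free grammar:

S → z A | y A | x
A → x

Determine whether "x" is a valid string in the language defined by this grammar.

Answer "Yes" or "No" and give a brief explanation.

Yes - a valid derivation exists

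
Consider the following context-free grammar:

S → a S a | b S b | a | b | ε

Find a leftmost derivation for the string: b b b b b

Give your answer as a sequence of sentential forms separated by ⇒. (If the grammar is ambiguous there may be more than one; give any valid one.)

S ⇒ b S b ⇒ b b S b b ⇒ b b b b b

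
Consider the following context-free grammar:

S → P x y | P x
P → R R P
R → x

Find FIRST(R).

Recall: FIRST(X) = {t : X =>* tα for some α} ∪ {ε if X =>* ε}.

We compute FIRST(R) using the standard algorithm.
FIRST(P) = {x}
FIRST(R) = {x}
FIRST(S) = {x}
Therefore, FIRST(R) = {x}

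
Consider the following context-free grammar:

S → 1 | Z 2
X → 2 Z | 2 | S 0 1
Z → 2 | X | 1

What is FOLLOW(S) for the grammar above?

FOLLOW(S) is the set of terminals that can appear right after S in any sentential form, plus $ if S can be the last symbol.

We compute FOLLOW(S) using the standard algorithm.
FOLLOW(S) starts with {$}.
FIRST(S) = {1, 2}
FIRST(X) = {1, 2}
FIRST(Z) = {1, 2}
FOLLOW(S) = {$, 0}
FOLLOW(X) = {2}
FOLLOW(Z) = {2}
Therefore, FOLLOW(S) = {$, 0}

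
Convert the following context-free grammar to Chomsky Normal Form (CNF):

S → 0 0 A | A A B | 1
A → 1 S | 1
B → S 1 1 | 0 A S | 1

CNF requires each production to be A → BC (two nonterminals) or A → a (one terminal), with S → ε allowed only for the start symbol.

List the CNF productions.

T0 → 0; S → 1; T1 → 1; A → 1; B → 1; S → T0 X0; X0 → T0 A; S → A X1; X1 → A B; A → T1 S; B → S X2; X2 → T1 T1; B → T0 X3; X3 → A S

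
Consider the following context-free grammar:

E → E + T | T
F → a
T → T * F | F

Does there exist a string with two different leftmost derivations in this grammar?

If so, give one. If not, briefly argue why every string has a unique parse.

No - every string in the language has a unique leftmost derivation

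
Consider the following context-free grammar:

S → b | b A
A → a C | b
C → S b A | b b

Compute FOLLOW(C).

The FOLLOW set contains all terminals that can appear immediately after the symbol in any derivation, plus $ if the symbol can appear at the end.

We compute FOLLOW(C) using the standard algorithm.
FOLLOW(S) starts with {$}.
FIRST(A) = {a, b}
FIRST(C) = {b}
FIRST(S) = {b}
FOLLOW(A) = {$, b}
FOLLOW(C) = {$, b}
FOLLOW(S) = {$, b}
Therefore, FOLLOW(C) = {$, b}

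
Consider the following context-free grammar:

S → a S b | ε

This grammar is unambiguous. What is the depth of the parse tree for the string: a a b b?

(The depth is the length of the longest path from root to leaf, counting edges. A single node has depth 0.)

3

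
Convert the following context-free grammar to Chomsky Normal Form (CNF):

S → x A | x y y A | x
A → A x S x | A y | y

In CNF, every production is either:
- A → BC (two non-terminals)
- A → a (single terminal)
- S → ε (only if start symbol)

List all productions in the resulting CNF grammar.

TX → x; TY → y; S → x; A → y; S → TX A; S → TX X0; X0 → TY X1; X1 → TY A; A → A X2; X2 → TX X3; X3 → S TX; A → A TY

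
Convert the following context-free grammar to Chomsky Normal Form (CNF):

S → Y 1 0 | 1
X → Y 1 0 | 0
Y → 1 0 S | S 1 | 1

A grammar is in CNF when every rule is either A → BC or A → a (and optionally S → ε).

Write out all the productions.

T1 → 1; T0 → 0; S → 1; X → 0; Y → 1; S → Y X0; X0 → T1 T0; X → Y X1; X1 → T1 T0; Y → T1 X2; X2 → T0 S; Y → S T1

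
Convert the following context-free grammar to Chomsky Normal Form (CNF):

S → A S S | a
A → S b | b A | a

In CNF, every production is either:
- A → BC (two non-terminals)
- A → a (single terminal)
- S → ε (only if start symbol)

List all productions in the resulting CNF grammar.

S → a; TB → b; A → a; S → A X0; X0 → S S; A → S TB; A → TB A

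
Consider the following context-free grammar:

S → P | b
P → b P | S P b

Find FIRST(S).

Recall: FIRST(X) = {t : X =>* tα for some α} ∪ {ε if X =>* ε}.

We compute FIRST(S) using the standard algorithm.
FIRST(P) = {b}
FIRST(S) = {b}
Therefore, FIRST(S) = {b}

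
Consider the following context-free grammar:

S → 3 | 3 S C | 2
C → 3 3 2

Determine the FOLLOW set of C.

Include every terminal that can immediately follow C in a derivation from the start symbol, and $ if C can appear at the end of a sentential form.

We compute FOLLOW(C) using the standard algorithm.
FOLLOW(S) starts with {$}.
FIRST(C) = {3}
FIRST(S) = {2, 3}
FOLLOW(C) = {$, 3}
FOLLOW(S) = {$, 3}
Therefore, FOLLOW(C) = {$, 3}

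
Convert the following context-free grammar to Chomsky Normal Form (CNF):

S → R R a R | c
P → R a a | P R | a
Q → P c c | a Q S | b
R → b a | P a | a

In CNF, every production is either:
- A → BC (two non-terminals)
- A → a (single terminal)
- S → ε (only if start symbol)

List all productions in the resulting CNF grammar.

TA → a; S → c; P → a; TC → c; Q → b; TB → b; R → a; S → R X0; X0 → R X1; X1 → TA R; P → R X2; X2 → TA TA; P → P R; Q → P X3; X3 → TC TC; Q → TA X4; X4 → Q S; R → TB TA; R → P TA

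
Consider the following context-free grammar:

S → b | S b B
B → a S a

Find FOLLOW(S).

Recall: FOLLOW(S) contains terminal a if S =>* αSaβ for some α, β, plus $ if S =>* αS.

We compute FOLLOW(S) using the standard algorithm.
FOLLOW(S) starts with {$}.
FIRST(B) = {a}
FIRST(S) = {b}
FOLLOW(B) = {$, a, b}
FOLLOW(S) = {$, a, b}
Therefore, FOLLOW(S) = {$, a, b}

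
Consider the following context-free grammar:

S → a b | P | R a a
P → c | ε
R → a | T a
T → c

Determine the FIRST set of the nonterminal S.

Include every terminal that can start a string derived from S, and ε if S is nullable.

We compute FIRST(S) using the standard algorithm.
FIRST(P) = {c, ε}
FIRST(R) = {a, c}
FIRST(S) = {a, c, ε}
FIRST(T) = {c}
Therefore, FIRST(S) = {a, c, ε}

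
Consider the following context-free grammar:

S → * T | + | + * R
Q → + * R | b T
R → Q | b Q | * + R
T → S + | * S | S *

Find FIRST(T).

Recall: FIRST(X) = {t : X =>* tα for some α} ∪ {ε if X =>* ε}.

We compute FIRST(T) using the standard algorithm.
FIRST(Q) = {+, b}
FIRST(R) = {*, +, b}
FIRST(S) = {*, +}
FIRST(T) = {*, +}
Therefore, FIRST(T) = {*, +}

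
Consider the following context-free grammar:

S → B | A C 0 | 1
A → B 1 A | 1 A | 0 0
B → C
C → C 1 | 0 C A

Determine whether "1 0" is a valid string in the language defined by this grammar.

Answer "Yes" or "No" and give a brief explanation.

No - no valid derivation exists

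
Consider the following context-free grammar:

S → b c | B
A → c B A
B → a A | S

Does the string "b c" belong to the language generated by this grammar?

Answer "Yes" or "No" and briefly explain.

Yes - a valid derivation exists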